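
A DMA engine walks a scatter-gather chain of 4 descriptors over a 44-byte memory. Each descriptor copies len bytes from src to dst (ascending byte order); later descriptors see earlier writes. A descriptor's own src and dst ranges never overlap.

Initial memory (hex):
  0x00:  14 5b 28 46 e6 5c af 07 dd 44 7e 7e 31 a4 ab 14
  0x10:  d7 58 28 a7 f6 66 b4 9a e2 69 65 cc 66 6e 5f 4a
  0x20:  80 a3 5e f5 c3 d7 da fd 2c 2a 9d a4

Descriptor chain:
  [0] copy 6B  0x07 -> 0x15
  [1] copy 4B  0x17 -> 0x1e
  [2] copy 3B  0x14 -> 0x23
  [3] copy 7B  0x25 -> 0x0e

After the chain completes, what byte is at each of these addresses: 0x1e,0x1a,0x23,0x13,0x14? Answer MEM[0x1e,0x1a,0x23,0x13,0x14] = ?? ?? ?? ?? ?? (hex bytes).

MEM[0x1e,0x1a,0x23,0x13,0x14] = 44 31 f6 9d a4

#0 dst[0x15+6] := {0x07,0xdd,0x44,0x7e,0x7e,0x31}
#1 dst[0x1e+4] := {0x44,0x7e,0x7e,0x31}
#2 dst[0x23+3] := {0xf6,0x07,0xdd}
#3 dst[0x0e+7] := {0xdd,0xda,0xfd,0x2c,0x2a,0x9d,0xa4}
query mem[0x1e]=0x44, mem[0x1a]=0x31, mem[0x23]=0xf6, mem[0x13]=0x9d, mem[0x14]=0xa4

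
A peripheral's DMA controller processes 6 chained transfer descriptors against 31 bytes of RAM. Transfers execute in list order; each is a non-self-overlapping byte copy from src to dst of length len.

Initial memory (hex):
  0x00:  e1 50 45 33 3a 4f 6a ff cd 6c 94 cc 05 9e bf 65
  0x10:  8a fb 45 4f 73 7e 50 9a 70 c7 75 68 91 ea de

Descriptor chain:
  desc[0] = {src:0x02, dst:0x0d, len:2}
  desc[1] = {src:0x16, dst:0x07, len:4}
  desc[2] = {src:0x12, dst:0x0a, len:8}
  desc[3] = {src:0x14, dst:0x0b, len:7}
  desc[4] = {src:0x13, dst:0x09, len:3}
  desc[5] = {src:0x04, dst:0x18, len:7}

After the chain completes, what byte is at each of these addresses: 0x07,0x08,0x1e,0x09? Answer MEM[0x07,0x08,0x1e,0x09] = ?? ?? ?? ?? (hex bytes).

D0: mem[0x0d..0x0e] <- [45 33]
D1: mem[0x07..0x0a] <- [50 9a 70 c7]
D2: mem[0x0a..0x11] <- [45 4f 73 7e 50 9a 70 c7]
D3: mem[0x0b..0x11] <- [73 7e 50 9a 70 c7 75]
D4: mem[0x09..0x0b] <- [4f 73 7e]
D5: mem[0x18..0x1e] <- [3a 4f 6a 50 9a 4f 73]
query mem[0x07]=0x50, mem[0x08]=0x9a, mem[0x1e]=0x73, mem[0x09]=0x4f

MEM[0x07,0x08,0x1e,0x09] = 50 9a 73 4f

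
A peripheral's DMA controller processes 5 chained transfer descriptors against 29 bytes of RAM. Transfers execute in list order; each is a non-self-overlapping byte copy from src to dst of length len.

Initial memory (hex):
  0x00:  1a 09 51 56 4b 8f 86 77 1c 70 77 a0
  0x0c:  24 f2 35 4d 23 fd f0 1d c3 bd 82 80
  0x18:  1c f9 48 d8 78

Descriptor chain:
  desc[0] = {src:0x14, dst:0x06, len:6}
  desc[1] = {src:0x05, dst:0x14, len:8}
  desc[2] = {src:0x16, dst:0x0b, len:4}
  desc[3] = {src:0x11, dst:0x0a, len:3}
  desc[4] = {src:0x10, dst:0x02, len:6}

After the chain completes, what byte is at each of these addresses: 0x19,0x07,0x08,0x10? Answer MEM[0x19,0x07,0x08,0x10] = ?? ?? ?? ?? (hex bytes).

MEM[0x19,0x07,0x08,0x10] = 1c c3 82 23

D0: mem[0x06..0x0b] <- [c3 bd 82 80 1c f9]
D1: mem[0x14..0x1b] <- [8f c3 bd 82 80 1c f9 24]
D2: mem[0x0b..0x0e] <- [bd 82 80 1c]
D3: mem[0x0a..0x0c] <- [fd f0 1d]
D4: mem[0x02..0x07] <- [23 fd f0 1d 8f c3]
query mem[0x19]=0x1c, mem[0x07]=0xc3, mem[0x08]=0x82, mem[0x10]=0x23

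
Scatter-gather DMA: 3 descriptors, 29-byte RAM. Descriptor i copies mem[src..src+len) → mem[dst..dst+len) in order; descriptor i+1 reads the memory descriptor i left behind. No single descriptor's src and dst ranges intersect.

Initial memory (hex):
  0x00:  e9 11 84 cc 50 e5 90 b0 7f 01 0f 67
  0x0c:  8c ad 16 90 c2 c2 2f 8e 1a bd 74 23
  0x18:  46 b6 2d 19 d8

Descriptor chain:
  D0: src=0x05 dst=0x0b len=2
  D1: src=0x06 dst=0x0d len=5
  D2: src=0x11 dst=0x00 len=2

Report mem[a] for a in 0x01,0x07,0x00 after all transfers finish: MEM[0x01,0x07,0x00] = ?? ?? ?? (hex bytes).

[0] 0x05->0x0b len=2 : e5 90
[1] 0x06->0x0d len=5 : 90 b0 7f 01 0f
[2] 0x11->0x00 len=2 : 0f 2f
query mem[0x01]=0x2f, mem[0x07]=0xb0, mem[0x00]=0x0f

MEM[0x01,0x07,0x00] = 2f b0 0f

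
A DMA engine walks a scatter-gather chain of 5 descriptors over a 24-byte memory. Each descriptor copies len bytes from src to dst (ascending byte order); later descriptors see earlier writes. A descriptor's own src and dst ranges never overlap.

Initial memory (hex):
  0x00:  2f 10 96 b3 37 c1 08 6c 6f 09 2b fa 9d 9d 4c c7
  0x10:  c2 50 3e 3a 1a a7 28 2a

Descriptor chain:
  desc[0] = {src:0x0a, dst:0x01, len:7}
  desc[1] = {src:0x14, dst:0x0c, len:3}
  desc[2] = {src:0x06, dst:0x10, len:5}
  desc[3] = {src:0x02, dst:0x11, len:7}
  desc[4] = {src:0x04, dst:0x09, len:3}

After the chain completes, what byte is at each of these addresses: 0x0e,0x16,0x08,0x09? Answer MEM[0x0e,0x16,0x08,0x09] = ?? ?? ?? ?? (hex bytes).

  after D0: wrote 7B at 0x01 = 2bfa9d9d4cc7c2
  after D1: wrote 3B at 0x0c = 1aa728
  after D2: wrote 5B at 0x10 = c7c26f092b
  after D3: wrote 7B at 0x11 = fa9d9d4cc7c26f
  after D4: wrote 3B at 0x09 = 9d4cc7
query mem[0x0e]=0x28, mem[0x16]=0xc2, mem[0x08]=0x6f, mem[0x09]=0x9d

MEM[0x0e,0x16,0x08,0x09] = 28 c2 6f 9d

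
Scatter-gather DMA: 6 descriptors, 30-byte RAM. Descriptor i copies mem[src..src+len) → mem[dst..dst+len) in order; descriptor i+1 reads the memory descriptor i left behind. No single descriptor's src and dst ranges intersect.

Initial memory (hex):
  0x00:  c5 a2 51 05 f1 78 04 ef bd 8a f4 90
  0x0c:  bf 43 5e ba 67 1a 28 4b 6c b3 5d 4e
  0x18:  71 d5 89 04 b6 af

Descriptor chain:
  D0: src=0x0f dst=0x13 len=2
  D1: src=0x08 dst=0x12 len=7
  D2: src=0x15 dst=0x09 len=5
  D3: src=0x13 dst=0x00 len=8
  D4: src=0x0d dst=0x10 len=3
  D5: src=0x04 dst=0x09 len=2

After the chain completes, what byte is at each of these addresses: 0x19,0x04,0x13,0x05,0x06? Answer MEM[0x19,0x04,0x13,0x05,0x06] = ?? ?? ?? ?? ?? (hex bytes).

D0: mem[0x13..0x14] <- [ba 67]
D1: mem[0x12..0x18] <- [bd 8a f4 90 bf 43 5e]
D2: mem[0x09..0x0d] <- [90 bf 43 5e d5]
D3: mem[0x00..0x07] <- [8a f4 90 bf 43 5e d5 89]
D4: mem[0x10..0x12] <- [d5 5e ba]
D5: mem[0x09..0x0a] <- [43 5e]
query mem[0x19]=0xd5, mem[0x04]=0x43, mem[0x13]=0x8a, mem[0x05]=0x5e, mem[0x06]=0xd5

MEM[0x19,0x04,0x13,0x05,0x06] = d5 43 8a 5e d5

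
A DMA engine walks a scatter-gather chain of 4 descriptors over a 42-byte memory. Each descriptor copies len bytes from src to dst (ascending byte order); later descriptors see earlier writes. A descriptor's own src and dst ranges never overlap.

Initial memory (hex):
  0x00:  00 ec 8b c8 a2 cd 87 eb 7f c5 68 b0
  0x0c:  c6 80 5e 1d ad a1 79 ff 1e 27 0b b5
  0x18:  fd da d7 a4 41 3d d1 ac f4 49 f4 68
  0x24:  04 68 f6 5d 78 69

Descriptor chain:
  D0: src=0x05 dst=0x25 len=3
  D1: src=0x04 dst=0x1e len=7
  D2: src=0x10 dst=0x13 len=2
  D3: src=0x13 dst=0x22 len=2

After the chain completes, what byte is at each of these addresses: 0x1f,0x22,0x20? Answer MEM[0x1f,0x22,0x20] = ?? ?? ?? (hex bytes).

D0: mem[0x25..0x27] <- [cd 87 eb]
D1: mem[0x1e..0x24] <- [a2 cd 87 eb 7f c5 68]
D2: mem[0x13..0x14] <- [ad a1]
D3: mem[0x22..0x23] <- [ad a1]
query mem[0x1f]=0xcd, mem[0x22]=0xad, mem[0x20]=0x87

MEM[0x1f,0x22,0x20] = cd ad 87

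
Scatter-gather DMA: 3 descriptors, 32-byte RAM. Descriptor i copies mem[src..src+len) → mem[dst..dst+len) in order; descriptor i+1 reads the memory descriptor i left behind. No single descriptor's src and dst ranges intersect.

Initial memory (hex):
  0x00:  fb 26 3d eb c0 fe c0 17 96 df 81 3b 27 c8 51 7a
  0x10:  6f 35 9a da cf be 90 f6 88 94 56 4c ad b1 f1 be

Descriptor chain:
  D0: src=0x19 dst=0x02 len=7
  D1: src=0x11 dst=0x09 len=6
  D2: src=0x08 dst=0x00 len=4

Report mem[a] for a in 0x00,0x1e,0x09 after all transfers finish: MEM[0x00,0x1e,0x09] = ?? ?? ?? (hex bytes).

MEM[0x00,0x1e,0x09] = be f1 35

#0 dst[0x02+7] := {0x94,0x56,0x4c,0xad,0xb1,0xf1,0xbe}
#1 dst[0x09+6] := {0x35,0x9a,0xda,0xcf,0xbe,0x90}
#2 dst[0x00+4] := {0xbe,0x35,0x9a,0xda}
query mem[0x00]=0xbe, mem[0x1e]=0xf1, mem[0x09]=0x35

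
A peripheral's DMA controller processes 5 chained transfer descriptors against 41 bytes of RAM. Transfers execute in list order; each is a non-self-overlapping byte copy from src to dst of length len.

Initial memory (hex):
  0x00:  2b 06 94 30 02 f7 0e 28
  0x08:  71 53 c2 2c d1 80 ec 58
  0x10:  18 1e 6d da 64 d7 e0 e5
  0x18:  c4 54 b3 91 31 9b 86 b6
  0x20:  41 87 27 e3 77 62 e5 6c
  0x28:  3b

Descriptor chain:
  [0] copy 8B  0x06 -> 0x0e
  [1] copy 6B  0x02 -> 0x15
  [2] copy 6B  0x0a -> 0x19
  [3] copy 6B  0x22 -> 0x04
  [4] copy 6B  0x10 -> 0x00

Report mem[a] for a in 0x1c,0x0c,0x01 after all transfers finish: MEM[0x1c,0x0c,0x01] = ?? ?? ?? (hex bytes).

MEM[0x1c,0x0c,0x01] = 80 d1 53

D0: mem[0x0e..0x15] <- [0e 28 71 53 c2 2c d1 80]
D1: mem[0x15..0x1a] <- [94 30 02 f7 0e 28]
D2: mem[0x19..0x1e] <- [c2 2c d1 80 0e 28]
D3: mem[0x04..0x09] <- [27 e3 77 62 e5 6c]
D4: mem[0x00..0x05] <- [71 53 c2 2c d1 94]
query mem[0x1c]=0x80, mem[0x0c]=0xd1, mem[0x01]=0x53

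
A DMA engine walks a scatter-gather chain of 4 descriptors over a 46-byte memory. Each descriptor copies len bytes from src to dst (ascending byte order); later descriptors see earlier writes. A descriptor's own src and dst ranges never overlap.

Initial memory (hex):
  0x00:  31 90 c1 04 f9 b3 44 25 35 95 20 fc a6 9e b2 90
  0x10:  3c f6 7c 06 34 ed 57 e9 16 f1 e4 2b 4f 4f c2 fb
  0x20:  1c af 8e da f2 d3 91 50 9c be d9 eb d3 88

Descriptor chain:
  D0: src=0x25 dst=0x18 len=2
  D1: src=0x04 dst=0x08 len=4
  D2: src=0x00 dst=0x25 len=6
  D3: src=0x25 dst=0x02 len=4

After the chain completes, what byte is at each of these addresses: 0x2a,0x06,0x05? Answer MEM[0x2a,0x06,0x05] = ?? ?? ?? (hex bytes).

MEM[0x2a,0x06,0x05] = b3 44 04

  after D0: wrote 2B at 0x18 = d391
  after D1: wrote 4B at 0x08 = f9b34425
  after D2: wrote 6B at 0x25 = 3190c104f9b3
  after D3: wrote 4B at 0x02 = 3190c104
query mem[0x2a]=0xb3, mem[0x06]=0x44, mem[0x05]=0x04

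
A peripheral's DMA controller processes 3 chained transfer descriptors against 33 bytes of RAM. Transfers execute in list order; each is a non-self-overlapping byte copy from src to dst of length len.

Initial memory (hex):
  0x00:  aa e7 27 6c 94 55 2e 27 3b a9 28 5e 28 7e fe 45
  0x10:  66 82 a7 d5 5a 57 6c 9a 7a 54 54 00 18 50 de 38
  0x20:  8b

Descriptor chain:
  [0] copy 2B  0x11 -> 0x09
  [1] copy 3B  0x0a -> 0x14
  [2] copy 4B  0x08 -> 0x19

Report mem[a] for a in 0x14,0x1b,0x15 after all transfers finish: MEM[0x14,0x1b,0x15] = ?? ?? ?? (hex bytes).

  after D0: wrote 2B at 0x09 = 82a7
  after D1: wrote 3B at 0x14 = a75e28
  after D2: wrote 4B at 0x19 = 3b82a75e
query mem[0x14]=0xa7, mem[0x1b]=0xa7, mem[0x15]=0x5e

MEM[0x14,0x1b,0x15] = a7 a7 5e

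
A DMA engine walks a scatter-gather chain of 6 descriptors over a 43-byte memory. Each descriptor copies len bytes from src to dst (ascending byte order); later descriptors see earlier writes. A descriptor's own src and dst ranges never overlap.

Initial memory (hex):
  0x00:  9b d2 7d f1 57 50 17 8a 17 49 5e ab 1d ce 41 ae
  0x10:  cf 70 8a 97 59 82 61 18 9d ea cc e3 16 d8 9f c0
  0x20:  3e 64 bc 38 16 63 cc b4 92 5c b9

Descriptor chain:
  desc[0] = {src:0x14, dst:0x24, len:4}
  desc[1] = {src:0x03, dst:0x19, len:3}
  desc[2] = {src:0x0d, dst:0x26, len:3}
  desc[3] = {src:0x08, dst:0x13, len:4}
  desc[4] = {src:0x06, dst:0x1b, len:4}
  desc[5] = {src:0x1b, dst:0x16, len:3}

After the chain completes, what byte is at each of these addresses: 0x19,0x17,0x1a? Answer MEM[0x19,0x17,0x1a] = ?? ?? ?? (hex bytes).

MEM[0x19,0x17,0x1a] = f1 8a 57

  after D0: wrote 4B at 0x24 = 59826118
  after D1: wrote 3B at 0x19 = f15750
  after D2: wrote 3B at 0x26 = ce41ae
  after D3: wrote 4B at 0x13 = 17495eab
  after D4: wrote 4B at 0x1b = 178a1749
  after D5: wrote 3B at 0x16 = 178a17
query mem[0x19]=0xf1, mem[0x17]=0x8a, mem[0x1a]=0x57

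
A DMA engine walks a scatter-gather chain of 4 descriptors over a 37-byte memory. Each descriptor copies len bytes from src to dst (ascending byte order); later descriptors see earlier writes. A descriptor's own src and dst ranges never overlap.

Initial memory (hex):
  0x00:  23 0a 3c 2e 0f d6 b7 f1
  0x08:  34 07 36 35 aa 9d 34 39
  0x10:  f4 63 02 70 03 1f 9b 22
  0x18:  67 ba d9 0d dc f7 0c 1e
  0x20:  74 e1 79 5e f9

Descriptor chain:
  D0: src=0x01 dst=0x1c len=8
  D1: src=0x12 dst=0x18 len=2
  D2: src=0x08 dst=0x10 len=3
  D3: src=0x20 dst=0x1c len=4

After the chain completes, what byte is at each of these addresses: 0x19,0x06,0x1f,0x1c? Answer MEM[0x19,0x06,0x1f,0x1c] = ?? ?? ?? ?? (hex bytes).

#0 dst[0x1c+8] := {0x0a,0x3c,0x2e,0x0f,0xd6,0xb7,0xf1,0x34}
#1 dst[0x18+2] := {0x02,0x70}
#2 dst[0x10+3] := {0x34,0x07,0x36}
#3 dst[0x1c+4] := {0xd6,0xb7,0xf1,0x34}
query mem[0x19]=0x70, mem[0x06]=0xb7, mem[0x1f]=0x34, mem[0x1c]=0xd6

MEM[0x19,0x06,0x1f,0x1c] = 70 b7 34 d6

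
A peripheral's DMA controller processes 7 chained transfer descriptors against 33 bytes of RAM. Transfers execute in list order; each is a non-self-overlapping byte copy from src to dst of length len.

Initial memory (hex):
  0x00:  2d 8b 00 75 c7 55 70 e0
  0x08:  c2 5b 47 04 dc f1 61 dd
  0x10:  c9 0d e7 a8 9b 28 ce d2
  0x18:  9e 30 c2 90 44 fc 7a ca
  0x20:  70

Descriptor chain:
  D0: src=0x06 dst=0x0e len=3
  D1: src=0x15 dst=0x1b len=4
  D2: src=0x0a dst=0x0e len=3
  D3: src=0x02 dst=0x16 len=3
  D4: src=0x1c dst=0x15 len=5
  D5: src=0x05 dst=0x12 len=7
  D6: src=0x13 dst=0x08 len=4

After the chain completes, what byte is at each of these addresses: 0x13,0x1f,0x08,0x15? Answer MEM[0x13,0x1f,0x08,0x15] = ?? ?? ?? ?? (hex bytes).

MEM[0x13,0x1f,0x08,0x15] = 70 ca 70 c2

  after D0: wrote 3B at 0x0e = 70e0c2
  after D1: wrote 4B at 0x1b = 28ced29e
  after D2: wrote 3B at 0x0e = 4704dc
  after D3: wrote 3B at 0x16 = 0075c7
  after D4: wrote 5B at 0x15 = ced29eca70
  after D5: wrote 7B at 0x12 = 5570e0c25b4704
  after D6: wrote 4B at 0x08 = 70e0c25b
query mem[0x13]=0x70, mem[0x1f]=0xca, mem[0x08]=0x70, mem[0x15]=0xc2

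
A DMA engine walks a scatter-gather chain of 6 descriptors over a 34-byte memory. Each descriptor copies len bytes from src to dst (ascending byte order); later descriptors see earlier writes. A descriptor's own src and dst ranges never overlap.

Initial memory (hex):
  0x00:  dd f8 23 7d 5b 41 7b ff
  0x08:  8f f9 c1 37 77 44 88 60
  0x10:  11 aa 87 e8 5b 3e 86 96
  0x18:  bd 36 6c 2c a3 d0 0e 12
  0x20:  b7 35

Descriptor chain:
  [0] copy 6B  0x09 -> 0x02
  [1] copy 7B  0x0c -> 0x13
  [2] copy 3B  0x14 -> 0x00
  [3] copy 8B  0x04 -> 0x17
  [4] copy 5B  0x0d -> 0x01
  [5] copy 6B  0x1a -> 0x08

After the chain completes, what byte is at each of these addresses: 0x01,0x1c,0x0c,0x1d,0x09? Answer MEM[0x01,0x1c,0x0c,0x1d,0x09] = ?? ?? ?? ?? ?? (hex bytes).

MEM[0x01,0x1c,0x0c,0x1d,0x09] = 44 f9 37 c1 8f

[0] 0x09->0x02 len=6 : f9 c1 37 77 44 88
[1] 0x0c->0x13 len=7 : 77 44 88 60 11 aa 87
[2] 0x14->0x00 len=3 : 44 88 60
[3] 0x04->0x17 len=8 : 37 77 44 88 8f f9 c1 37
[4] 0x0d->0x01 len=5 : 44 88 60 11 aa
[5] 0x1a->0x08 len=6 : 88 8f f9 c1 37 12
query mem[0x01]=0x44, mem[0x1c]=0xf9, mem[0x0c]=0x37, mem[0x1d]=0xc1, mem[0x09]=0x8f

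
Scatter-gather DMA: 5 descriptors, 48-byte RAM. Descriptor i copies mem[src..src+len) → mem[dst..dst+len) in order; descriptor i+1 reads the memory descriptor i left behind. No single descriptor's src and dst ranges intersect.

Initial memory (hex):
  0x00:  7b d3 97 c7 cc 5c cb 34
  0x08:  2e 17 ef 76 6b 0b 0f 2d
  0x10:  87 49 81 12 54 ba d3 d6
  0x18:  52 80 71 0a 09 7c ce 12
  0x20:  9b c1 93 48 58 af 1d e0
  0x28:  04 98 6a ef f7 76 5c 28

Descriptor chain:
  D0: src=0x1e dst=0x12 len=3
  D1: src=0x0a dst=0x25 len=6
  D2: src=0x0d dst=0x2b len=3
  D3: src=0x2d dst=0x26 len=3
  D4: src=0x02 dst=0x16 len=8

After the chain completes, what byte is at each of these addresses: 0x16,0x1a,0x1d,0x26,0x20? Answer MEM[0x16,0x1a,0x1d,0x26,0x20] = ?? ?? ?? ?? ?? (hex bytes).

MEM[0x16,0x1a,0x1d,0x26,0x20] = 97 cb 17 2d 9b

  after D0: wrote 3B at 0x12 = ce129b
  after D1: wrote 6B at 0x25 = ef766b0b0f2d
  after D2: wrote 3B at 0x2b = 0b0f2d
  after D3: wrote 3B at 0x26 = 2d5c28
  after D4: wrote 8B at 0x16 = 97c7cc5ccb342e17
query mem[0x16]=0x97, mem[0x1a]=0xcb, mem[0x1d]=0x17, mem[0x26]=0x2d, mem[0x20]=0x9b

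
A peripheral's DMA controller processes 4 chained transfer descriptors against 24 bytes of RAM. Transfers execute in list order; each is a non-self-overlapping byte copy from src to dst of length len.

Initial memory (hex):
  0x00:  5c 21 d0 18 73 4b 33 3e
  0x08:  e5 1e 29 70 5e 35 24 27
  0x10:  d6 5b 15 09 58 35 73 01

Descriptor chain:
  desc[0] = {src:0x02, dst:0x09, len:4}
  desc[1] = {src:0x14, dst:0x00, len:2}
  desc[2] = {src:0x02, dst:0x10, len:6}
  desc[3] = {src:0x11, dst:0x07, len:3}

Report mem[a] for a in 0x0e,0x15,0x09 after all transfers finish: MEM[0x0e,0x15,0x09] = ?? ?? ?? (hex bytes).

MEM[0x0e,0x15,0x09] = 24 3e 4b

#0 dst[0x09+4] := {0xd0,0x18,0x73,0x4b}
#1 dst[0x00+2] := {0x58,0x35}
#2 dst[0x10+6] := {0xd0,0x18,0x73,0x4b,0x33,0x3e}
#3 dst[0x07+3] := {0x18,0x73,0x4b}
query mem[0x0e]=0x24, mem[0x15]=0x3e, mem[0x09]=0x4b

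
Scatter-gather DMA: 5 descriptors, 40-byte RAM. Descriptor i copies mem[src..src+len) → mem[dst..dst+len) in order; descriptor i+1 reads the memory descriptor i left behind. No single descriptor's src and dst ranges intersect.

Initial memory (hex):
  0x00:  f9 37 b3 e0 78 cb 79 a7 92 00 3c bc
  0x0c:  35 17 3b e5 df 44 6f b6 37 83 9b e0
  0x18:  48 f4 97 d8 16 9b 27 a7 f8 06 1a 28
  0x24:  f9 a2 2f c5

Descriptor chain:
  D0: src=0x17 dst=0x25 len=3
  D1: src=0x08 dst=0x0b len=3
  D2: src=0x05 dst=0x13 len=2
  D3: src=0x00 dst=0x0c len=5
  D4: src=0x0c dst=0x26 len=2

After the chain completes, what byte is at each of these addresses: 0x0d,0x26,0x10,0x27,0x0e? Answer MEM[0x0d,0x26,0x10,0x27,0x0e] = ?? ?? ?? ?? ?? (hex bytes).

[0] 0x17->0x25 len=3 : e0 48 f4
[1] 0x08->0x0b len=3 : 92 00 3c
[2] 0x05->0x13 len=2 : cb 79
[3] 0x00->0x0c len=5 : f9 37 b3 e0 78
[4] 0x0c->0x26 len=2 : f9 37
query mem[0x0d]=0x37, mem[0x26]=0xf9, mem[0x10]=0x78, mem[0x27]=0x37, mem[0x0e]=0xb3

MEM[0x0d,0x26,0x10,0x27,0x0e] = 37 f9 78 37 b3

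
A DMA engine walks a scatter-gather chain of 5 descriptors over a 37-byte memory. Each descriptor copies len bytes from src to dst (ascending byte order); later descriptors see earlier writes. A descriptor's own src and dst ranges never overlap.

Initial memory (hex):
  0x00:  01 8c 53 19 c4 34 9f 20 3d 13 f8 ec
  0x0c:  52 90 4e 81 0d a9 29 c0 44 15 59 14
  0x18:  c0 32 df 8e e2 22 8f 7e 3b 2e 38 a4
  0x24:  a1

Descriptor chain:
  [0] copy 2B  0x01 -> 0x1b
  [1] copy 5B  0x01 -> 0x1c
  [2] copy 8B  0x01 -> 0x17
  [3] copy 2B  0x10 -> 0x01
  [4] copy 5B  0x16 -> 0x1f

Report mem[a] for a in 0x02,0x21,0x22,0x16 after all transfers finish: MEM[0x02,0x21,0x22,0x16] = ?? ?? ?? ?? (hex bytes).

MEM[0x02,0x21,0x22,0x16] = a9 53 19 59

D0: mem[0x1b..0x1c] <- [8c 53]
D1: mem[0x1c..0x20] <- [8c 53 19 c4 34]
D2: mem[0x17..0x1e] <- [8c 53 19 c4 34 9f 20 3d]
D3: mem[0x01..0x02] <- [0d a9]
D4: mem[0x1f..0x23] <- [59 8c 53 19 c4]
query mem[0x02]=0xa9, mem[0x21]=0x53, mem[0x22]=0x19, mem[0x16]=0x59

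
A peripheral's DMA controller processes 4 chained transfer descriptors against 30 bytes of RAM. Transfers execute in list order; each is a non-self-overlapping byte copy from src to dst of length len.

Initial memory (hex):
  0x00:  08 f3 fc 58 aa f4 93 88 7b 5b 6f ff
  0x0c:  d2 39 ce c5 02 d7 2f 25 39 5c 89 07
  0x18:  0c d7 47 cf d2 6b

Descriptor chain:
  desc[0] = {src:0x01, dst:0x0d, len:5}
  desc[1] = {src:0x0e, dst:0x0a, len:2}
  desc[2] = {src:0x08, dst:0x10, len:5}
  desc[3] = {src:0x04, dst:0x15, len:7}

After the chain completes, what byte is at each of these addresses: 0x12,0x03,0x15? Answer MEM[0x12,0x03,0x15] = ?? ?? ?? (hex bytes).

MEM[0x12,0x03,0x15] = fc 58 aa

#0 dst[0x0d+5] := {0xf3,0xfc,0x58,0xaa,0xf4}
#1 dst[0x0a+2] := {0xfc,0x58}
#2 dst[0x10+5] := {0x7b,0x5b,0xfc,0x58,0xd2}
#3 dst[0x15+7] := {0xaa,0xf4,0x93,0x88,0x7b,0x5b,0xfc}
query mem[0x12]=0xfc, mem[0x03]=0x58, mem[0x15]=0xaa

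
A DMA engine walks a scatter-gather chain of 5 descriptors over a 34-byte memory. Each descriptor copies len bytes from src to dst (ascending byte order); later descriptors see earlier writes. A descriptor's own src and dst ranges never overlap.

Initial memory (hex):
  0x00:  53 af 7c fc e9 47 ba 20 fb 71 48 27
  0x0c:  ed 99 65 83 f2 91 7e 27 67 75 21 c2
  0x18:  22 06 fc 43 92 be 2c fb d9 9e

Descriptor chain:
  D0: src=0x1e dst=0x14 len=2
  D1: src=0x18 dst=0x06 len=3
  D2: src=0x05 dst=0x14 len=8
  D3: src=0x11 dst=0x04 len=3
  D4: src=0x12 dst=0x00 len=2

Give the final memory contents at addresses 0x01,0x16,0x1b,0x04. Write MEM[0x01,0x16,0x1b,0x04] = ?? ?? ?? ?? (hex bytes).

MEM[0x01,0x16,0x1b,0x04] = 27 06 ed 91

#0 dst[0x14+2] := {0x2c,0xfb}
#1 dst[0x06+3] := {0x22,0x06,0xfc}
#2 dst[0x14+8] := {0x47,0x22,0x06,0xfc,0x71,0x48,0x27,0xed}
#3 dst[0x04+3] := {0x91,0x7e,0x27}
#4 dst[0x00+2] := {0x7e,0x27}
query mem[0x01]=0x27, mem[0x16]=0x06, mem[0x1b]=0xed, mem[0x04]=0x91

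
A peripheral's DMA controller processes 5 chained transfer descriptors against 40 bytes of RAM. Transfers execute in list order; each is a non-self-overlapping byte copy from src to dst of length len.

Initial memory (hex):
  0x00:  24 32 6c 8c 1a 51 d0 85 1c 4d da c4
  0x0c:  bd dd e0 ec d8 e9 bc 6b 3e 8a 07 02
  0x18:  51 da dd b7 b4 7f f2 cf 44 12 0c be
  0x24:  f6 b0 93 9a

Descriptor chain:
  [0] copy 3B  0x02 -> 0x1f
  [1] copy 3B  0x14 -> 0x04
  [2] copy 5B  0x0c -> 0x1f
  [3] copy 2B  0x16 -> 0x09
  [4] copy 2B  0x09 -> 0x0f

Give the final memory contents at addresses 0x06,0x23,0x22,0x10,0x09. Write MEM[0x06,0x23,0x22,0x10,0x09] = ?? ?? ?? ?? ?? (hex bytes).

#0 dst[0x1f+3] := {0x6c,0x8c,0x1a}
#1 dst[0x04+3] := {0x3e,0x8a,0x07}
#2 dst[0x1f+5] := {0xbd,0xdd,0xe0,0xec,0xd8}
#3 dst[0x09+2] := {0x07,0x02}
#4 dst[0x0f+2] := {0x07,0x02}
query mem[0x06]=0x07, mem[0x23]=0xd8, mem[0x22]=0xec, mem[0x10]=0x02, mem[0x09]=0x07

MEM[0x06,0x23,0x22,0x10,0x09] = 07 d8 ec 02 07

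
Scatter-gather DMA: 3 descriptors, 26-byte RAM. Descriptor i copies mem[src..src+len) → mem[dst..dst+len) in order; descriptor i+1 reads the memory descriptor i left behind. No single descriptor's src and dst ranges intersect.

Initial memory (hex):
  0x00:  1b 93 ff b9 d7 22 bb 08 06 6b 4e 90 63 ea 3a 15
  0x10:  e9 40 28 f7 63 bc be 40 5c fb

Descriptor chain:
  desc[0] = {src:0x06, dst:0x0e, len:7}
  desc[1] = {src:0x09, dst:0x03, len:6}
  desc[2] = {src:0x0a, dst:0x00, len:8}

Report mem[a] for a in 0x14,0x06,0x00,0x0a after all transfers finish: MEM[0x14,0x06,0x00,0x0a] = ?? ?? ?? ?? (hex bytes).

  after D0: wrote 7B at 0x0e = bb08066b4e9063
  after D1: wrote 6B at 0x03 = 6b4e9063eabb
  after D2: wrote 8B at 0x00 = 4e9063eabb08066b
query mem[0x14]=0x63, mem[0x06]=0x06, mem[0x00]=0x4e, mem[0x0a]=0x4e

MEM[0x14,0x06,0x00,0x0a] = 63 06 4e 4e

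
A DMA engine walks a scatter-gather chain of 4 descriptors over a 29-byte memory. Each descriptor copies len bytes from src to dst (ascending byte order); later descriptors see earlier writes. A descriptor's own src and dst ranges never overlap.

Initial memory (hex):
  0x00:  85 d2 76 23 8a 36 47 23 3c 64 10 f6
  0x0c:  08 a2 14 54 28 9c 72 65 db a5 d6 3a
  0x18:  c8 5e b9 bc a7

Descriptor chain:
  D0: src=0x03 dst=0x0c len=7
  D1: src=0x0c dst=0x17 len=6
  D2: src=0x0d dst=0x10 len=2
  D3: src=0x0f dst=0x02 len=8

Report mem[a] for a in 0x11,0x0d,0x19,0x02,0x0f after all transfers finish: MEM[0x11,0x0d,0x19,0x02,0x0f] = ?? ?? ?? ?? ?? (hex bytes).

MEM[0x11,0x0d,0x19,0x02,0x0f] = 36 8a 36 47 47

  after D0: wrote 7B at 0x0c = 238a3647233c64
  after D1: wrote 6B at 0x17 = 238a3647233c
  after D2: wrote 2B at 0x10 = 8a36
  after D3: wrote 8B at 0x02 = 478a366465dba5d6
query mem[0x11]=0x36, mem[0x0d]=0x8a, mem[0x19]=0x36, mem[0x02]=0x47, mem[0x0f]=0x47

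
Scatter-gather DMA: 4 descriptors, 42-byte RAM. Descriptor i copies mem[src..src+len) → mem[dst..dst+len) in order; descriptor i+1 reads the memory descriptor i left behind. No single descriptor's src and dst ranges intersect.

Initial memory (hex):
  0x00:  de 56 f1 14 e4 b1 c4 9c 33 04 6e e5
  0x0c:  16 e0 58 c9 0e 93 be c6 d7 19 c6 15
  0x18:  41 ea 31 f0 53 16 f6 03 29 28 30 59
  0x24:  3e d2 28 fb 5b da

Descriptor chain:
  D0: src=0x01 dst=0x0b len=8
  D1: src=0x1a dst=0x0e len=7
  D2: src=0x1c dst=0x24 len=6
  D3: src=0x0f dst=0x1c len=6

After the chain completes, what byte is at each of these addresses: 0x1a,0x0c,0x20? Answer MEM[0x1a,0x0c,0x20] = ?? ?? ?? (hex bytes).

#0 dst[0x0b+8] := {0x56,0xf1,0x14,0xe4,0xb1,0xc4,0x9c,0x33}
#1 dst[0x0e+7] := {0x31,0xf0,0x53,0x16,0xf6,0x03,0x29}
#2 dst[0x24+6] := {0x53,0x16,0xf6,0x03,0x29,0x28}
#3 dst[0x1c+6] := {0xf0,0x53,0x16,0xf6,0x03,0x29}
query mem[0x1a]=0x31, mem[0x0c]=0xf1, mem[0x20]=0x03

MEM[0x1a,0x0c,0x20] = 31 f1 03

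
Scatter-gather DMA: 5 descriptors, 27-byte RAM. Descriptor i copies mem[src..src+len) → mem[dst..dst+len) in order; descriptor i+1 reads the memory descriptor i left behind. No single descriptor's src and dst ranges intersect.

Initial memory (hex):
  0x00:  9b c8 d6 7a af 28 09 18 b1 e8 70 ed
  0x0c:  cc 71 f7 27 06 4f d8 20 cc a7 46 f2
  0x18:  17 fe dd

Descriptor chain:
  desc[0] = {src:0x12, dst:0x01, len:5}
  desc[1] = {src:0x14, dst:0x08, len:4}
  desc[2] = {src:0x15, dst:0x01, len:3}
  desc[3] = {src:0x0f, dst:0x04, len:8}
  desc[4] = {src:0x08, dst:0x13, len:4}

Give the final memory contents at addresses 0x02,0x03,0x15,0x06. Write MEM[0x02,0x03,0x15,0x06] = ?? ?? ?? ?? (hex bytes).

MEM[0x02,0x03,0x15,0x06] = 46 f2 a7 4f

#0 dst[0x01+5] := {0xd8,0x20,0xcc,0xa7,0x46}
#1 dst[0x08+4] := {0xcc,0xa7,0x46,0xf2}
#2 dst[0x01+3] := {0xa7,0x46,0xf2}
#3 dst[0x04+8] := {0x27,0x06,0x4f,0xd8,0x20,0xcc,0xa7,0x46}
#4 dst[0x13+4] := {0x20,0xcc,0xa7,0x46}
query mem[0x02]=0x46, mem[0x03]=0xf2, mem[0x15]=0xa7, mem[0x06]=0x4f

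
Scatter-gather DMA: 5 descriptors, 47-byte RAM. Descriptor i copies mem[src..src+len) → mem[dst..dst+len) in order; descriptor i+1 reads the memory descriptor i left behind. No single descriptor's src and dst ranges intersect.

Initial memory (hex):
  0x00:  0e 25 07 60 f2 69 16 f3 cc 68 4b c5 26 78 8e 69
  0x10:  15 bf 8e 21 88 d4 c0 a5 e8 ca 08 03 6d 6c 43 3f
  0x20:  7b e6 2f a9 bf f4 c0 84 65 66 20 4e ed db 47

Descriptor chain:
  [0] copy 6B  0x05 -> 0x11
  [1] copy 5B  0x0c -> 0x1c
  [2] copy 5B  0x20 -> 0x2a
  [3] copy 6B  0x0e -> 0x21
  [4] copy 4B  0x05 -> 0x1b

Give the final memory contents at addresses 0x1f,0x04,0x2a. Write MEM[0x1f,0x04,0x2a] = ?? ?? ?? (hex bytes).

MEM[0x1f,0x04,0x2a] = 69 f2 15

#0 dst[0x11+6] := {0x69,0x16,0xf3,0xcc,0x68,0x4b}
#1 dst[0x1c+5] := {0x26,0x78,0x8e,0x69,0x15}
#2 dst[0x2a+5] := {0x15,0xe6,0x2f,0xa9,0xbf}
#3 dst[0x21+6] := {0x8e,0x69,0x15,0x69,0x16,0xf3}
#4 dst[0x1b+4] := {0x69,0x16,0xf3,0xcc}
query mem[0x1f]=0x69, mem[0x04]=0xf2, mem[0x2a]=0x15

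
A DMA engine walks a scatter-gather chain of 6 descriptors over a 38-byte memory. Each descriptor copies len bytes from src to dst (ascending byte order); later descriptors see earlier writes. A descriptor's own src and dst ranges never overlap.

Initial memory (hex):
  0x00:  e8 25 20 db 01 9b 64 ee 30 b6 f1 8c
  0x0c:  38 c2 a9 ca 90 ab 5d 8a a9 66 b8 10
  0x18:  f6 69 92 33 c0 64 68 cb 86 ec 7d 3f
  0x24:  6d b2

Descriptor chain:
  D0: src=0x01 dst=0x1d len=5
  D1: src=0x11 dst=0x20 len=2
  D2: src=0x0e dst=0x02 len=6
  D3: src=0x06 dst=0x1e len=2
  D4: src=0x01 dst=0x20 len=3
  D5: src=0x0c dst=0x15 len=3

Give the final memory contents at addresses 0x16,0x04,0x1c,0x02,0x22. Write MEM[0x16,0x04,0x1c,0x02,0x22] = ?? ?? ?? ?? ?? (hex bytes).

D0: mem[0x1d..0x21] <- [25 20 db 01 9b]
D1: mem[0x20..0x21] <- [ab 5d]
D2: mem[0x02..0x07] <- [a9 ca 90 ab 5d 8a]
D3: mem[0x1e..0x1f] <- [5d 8a]
D4: mem[0x20..0x22] <- [25 a9 ca]
D5: mem[0x15..0x17] <- [38 c2 a9]
query mem[0x16]=0xc2, mem[0x04]=0x90, mem[0x1c]=0xc0, mem[0x02]=0xa9, mem[0x22]=0xca

MEM[0x16,0x04,0x1c,0x02,0x22] = c2 90 c0 a9 ca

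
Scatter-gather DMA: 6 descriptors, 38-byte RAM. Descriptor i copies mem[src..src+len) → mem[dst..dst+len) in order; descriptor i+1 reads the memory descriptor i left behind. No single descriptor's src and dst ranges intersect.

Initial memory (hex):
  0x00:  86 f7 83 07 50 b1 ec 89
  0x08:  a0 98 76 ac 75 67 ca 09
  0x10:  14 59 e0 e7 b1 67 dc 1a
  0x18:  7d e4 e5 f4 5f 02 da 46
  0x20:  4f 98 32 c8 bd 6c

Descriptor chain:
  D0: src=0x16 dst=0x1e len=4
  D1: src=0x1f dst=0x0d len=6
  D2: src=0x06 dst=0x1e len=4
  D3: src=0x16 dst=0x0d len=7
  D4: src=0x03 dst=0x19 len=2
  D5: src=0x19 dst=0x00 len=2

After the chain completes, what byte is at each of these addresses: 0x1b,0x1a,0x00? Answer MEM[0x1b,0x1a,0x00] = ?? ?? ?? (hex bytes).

MEM[0x1b,0x1a,0x00] = f4 50 07

  after D0: wrote 4B at 0x1e = dc1a7de4
  after D1: wrote 6B at 0x0d = 1a7de432c8bd
  after D2: wrote 4B at 0x1e = ec89a098
  after D3: wrote 7B at 0x0d = dc1a7de4e5f45f
  after D4: wrote 2B at 0x19 = 0750
  after D5: wrote 2B at 0x00 = 0750
query mem[0x1b]=0xf4, mem[0x1a]=0x50, mem[0x00]=0x07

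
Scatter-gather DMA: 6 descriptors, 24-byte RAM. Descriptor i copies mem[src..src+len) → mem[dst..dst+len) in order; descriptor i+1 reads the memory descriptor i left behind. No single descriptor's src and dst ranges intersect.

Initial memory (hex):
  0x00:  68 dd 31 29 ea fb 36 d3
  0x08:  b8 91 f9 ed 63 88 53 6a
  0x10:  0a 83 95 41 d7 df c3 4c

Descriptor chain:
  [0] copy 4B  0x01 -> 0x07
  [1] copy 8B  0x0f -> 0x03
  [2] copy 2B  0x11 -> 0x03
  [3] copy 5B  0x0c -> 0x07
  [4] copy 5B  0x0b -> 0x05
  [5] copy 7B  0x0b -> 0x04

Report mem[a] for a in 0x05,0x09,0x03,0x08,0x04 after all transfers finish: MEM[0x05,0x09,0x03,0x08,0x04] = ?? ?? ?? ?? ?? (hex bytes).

MEM[0x05,0x09,0x03,0x08,0x04] = 63 0a 83 6a 0a

#0 dst[0x07+4] := {0xdd,0x31,0x29,0xea}
#1 dst[0x03+8] := {0x6a,0x0a,0x83,0x95,0x41,0xd7,0xdf,0xc3}
#2 dst[0x03+2] := {0x83,0x95}
#3 dst[0x07+5] := {0x63,0x88,0x53,0x6a,0x0a}
#4 dst[0x05+5] := {0x0a,0x63,0x88,0x53,0x6a}
#5 dst[0x04+7] := {0x0a,0x63,0x88,0x53,0x6a,0x0a,0x83}
query mem[0x05]=0x63, mem[0x09]=0x0a, mem[0x03]=0x83, mem[0x08]=0x6a, mem[0x04]=0x0a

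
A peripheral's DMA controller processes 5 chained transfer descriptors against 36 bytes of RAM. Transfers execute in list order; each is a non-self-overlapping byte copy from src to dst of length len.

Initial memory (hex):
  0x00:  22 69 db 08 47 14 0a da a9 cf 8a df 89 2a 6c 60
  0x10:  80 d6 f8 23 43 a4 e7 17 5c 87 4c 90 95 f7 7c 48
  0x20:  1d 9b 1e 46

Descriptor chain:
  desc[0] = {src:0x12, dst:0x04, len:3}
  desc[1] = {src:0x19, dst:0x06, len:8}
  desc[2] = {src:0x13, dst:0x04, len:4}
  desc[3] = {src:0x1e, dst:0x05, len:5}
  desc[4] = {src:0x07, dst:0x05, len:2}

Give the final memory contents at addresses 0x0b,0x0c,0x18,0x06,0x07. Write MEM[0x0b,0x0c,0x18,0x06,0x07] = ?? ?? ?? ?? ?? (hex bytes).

MEM[0x0b,0x0c,0x18,0x06,0x07] = 7c 48 5c 9b 1d

#0 dst[0x04+3] := {0xf8,0x23,0x43}
#1 dst[0x06+8] := {0x87,0x4c,0x90,0x95,0xf7,0x7c,0x48,0x1d}
#2 dst[0x04+4] := {0x23,0x43,0xa4,0xe7}
#3 dst[0x05+5] := {0x7c,0x48,0x1d,0x9b,0x1e}
#4 dst[0x05+2] := {0x1d,0x9b}
query mem[0x0b]=0x7c, mem[0x0c]=0x48, mem[0x18]=0x5c, mem[0x06]=0x9b, mem[0x07]=0x1d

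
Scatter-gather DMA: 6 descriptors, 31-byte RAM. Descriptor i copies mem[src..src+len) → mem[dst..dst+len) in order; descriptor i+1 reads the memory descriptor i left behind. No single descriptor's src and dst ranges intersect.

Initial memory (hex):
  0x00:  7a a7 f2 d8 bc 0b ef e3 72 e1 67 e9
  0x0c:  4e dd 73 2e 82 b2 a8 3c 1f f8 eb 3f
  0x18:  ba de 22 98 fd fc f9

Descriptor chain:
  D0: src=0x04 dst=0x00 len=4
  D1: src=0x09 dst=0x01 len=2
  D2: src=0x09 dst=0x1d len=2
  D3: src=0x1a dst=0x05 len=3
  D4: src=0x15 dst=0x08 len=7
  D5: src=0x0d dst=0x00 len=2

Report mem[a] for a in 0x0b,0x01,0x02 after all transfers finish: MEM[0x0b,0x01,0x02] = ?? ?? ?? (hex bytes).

MEM[0x0b,0x01,0x02] = ba 98 67

  after D0: wrote 4B at 0x00 = bc0befe3
  after D1: wrote 2B at 0x01 = e167
  after D2: wrote 2B at 0x1d = e167
  after D3: wrote 3B at 0x05 = 2298fd
  after D4: wrote 7B at 0x08 = f8eb3fbade2298
  after D5: wrote 2B at 0x00 = 2298
query mem[0x0b]=0xba, mem[0x01]=0x98, mem[0x02]=0x67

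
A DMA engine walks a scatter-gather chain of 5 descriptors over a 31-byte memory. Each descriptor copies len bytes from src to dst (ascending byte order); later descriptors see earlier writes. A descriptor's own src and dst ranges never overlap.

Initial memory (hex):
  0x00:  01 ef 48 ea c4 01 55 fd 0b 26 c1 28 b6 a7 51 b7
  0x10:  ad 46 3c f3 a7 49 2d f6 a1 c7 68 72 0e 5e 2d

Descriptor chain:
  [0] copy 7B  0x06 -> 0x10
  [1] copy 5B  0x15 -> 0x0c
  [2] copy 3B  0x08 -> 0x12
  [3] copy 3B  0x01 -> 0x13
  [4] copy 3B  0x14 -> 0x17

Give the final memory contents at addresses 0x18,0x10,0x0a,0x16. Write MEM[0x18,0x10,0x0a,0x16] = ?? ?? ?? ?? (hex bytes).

#0 dst[0x10+7] := {0x55,0xfd,0x0b,0x26,0xc1,0x28,0xb6}
#1 dst[0x0c+5] := {0x28,0xb6,0xf6,0xa1,0xc7}
#2 dst[0x12+3] := {0x0b,0x26,0xc1}
#3 dst[0x13+3] := {0xef,0x48,0xea}
#4 dst[0x17+3] := {0x48,0xea,0xb6}
query mem[0x18]=0xea, mem[0x10]=0xc7, mem[0x0a]=0xc1, mem[0x16]=0xb6

MEM[0x18,0x10,0x0a,0x16] = ea c7 c1 b6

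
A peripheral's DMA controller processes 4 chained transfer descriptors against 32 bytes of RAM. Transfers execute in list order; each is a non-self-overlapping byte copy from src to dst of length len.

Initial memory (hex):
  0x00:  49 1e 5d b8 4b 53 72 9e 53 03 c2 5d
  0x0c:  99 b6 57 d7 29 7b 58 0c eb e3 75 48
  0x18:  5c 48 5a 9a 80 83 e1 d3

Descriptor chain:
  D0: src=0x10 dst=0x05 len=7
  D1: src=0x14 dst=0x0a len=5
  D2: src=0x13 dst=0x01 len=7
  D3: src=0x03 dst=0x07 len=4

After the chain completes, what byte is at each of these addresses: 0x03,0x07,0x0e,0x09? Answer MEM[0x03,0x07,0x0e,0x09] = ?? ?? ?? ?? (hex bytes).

[0] 0x10->0x05 len=7 : 29 7b 58 0c eb e3 75
[1] 0x14->0x0a len=5 : eb e3 75 48 5c
[2] 0x13->0x01 len=7 : 0c eb e3 75 48 5c 48
[3] 0x03->0x07 len=4 : e3 75 48 5c
query mem[0x03]=0xe3, mem[0x07]=0xe3, mem[0x0e]=0x5c, mem[0x09]=0x48

MEM[0x03,0x07,0x0e,0x09] = e3 e3 5c 48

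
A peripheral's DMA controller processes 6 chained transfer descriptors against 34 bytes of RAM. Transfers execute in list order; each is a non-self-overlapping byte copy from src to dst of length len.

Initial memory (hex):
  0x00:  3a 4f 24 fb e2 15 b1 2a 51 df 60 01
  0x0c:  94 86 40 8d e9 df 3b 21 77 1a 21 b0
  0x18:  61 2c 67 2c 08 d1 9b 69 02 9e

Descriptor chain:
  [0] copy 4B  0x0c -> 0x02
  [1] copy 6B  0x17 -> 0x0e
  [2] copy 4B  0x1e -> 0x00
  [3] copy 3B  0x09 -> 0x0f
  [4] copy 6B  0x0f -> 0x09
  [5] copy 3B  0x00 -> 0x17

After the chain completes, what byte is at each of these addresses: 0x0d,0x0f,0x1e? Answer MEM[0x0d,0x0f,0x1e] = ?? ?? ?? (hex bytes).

  after D0: wrote 4B at 0x02 = 9486408d
  after D1: wrote 6B at 0x0e = b0612c672c08
  after D2: wrote 4B at 0x00 = 9b69029e
  after D3: wrote 3B at 0x0f = df6001
  after D4: wrote 6B at 0x09 = df60012c0877
  after D5: wrote 3B at 0x17 = 9b6902
query mem[0x0d]=0x08, mem[0x0f]=0xdf, mem[0x1e]=0x9b

MEM[0x0d,0x0f,0x1e] = 08 df 9b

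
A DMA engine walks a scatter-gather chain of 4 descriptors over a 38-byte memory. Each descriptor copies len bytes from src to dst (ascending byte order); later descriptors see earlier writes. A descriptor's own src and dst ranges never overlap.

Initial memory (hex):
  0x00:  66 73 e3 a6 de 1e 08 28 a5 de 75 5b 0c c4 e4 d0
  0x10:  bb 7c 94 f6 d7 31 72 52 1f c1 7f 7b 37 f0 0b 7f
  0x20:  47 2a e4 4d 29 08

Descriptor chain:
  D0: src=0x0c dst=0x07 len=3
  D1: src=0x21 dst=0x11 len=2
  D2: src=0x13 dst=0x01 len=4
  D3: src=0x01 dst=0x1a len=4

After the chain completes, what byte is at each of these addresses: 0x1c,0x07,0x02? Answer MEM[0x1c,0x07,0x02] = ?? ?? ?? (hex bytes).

MEM[0x1c,0x07,0x02] = 31 0c d7

#0 dst[0x07+3] := {0x0c,0xc4,0xe4}
#1 dst[0x11+2] := {0x2a,0xe4}
#2 dst[0x01+4] := {0xf6,0xd7,0x31,0x72}
#3 dst[0x1a+4] := {0xf6,0xd7,0x31,0x72}
query mem[0x1c]=0x31, mem[0x07]=0x0c, mem[0x02]=0xd7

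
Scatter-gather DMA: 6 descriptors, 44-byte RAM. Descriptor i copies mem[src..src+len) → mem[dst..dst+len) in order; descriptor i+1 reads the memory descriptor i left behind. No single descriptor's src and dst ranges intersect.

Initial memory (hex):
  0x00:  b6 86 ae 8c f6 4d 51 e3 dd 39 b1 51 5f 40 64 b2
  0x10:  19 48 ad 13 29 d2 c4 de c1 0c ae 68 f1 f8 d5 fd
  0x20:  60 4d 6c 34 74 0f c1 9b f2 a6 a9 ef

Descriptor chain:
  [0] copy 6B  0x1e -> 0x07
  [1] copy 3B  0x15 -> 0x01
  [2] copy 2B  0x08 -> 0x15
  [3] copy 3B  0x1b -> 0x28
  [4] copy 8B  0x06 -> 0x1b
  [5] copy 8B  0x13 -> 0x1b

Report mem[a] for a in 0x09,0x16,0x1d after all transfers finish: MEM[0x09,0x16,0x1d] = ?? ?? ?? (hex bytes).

MEM[0x09,0x16,0x1d] = 60 60 fd

#0 dst[0x07+6] := {0xd5,0xfd,0x60,0x4d,0x6c,0x34}
#1 dst[0x01+3] := {0xd2,0xc4,0xde}
#2 dst[0x15+2] := {0xfd,0x60}
#3 dst[0x28+3] := {0x68,0xf1,0xf8}
#4 dst[0x1b+8] := {0x51,0xd5,0xfd,0x60,0x4d,0x6c,0x34,0x40}
#5 dst[0x1b+8] := {0x13,0x29,0xfd,0x60,0xde,0xc1,0x0c,0xae}
query mem[0x09]=0x60, mem[0x16]=0x60, mem[0x1d]=0xfd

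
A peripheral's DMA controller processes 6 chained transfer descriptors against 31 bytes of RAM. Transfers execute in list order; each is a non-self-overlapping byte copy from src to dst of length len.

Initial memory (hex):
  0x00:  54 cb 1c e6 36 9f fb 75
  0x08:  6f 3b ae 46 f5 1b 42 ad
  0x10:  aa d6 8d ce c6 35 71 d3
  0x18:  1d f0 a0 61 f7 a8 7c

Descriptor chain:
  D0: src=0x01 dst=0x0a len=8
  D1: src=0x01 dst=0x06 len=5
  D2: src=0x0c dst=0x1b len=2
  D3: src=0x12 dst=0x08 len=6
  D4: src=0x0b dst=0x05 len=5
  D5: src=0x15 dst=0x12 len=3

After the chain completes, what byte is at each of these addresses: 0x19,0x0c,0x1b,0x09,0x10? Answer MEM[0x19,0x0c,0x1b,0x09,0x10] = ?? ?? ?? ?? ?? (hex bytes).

[0] 0x01->0x0a len=8 : cb 1c e6 36 9f fb 75 6f
[1] 0x01->0x06 len=5 : cb 1c e6 36 9f
[2] 0x0c->0x1b len=2 : e6 36
[3] 0x12->0x08 len=6 : 8d ce c6 35 71 d3
[4] 0x0b->0x05 len=5 : 35 71 d3 9f fb
[5] 0x15->0x12 len=3 : 35 71 d3
query mem[0x19]=0xf0, mem[0x0c]=0x71, mem[0x1b]=0xe6, mem[0x09]=0xfb, mem[0x10]=0x75

MEM[0x19,0x0c,0x1b,0x09,0x10] = f0 71 e6 fb 75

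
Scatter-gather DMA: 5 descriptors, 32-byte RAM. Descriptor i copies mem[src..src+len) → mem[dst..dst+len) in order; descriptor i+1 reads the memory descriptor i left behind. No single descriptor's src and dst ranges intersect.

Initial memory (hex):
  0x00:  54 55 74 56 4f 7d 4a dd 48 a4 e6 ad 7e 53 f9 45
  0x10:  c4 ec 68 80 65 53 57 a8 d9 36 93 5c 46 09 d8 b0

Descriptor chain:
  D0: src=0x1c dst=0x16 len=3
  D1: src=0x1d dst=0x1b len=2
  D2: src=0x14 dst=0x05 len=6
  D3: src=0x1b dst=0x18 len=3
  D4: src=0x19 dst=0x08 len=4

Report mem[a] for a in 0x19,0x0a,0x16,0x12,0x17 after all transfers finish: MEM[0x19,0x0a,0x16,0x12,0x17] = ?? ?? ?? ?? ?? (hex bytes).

MEM[0x19,0x0a,0x16,0x12,0x17] = d8 09 46 68 09

D0: mem[0x16..0x18] <- [46 09 d8]
D1: mem[0x1b..0x1c] <- [09 d8]
D2: mem[0x05..0x0a] <- [65 53 46 09 d8 36]
D3: mem[0x18..0x1a] <- [09 d8 09]
D4: mem[0x08..0x0b] <- [d8 09 09 d8]
query mem[0x19]=0xd8, mem[0x0a]=0x09, mem[0x16]=0x46, mem[0x12]=0x68, mem[0x17]=0x09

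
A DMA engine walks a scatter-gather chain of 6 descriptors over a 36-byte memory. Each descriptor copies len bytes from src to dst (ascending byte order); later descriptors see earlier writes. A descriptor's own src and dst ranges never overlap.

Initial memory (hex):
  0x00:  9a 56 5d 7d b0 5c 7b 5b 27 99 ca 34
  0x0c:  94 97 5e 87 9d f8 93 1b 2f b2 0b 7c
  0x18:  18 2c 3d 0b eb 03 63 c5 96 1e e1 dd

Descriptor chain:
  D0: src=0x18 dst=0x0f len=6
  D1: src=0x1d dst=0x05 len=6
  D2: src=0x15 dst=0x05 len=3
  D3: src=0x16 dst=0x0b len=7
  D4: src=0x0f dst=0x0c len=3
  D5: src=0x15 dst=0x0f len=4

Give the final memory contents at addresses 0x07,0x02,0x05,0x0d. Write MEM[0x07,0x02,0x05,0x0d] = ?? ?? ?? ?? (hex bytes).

[0] 0x18->0x0f len=6 : 18 2c 3d 0b eb 03
[1] 0x1d->0x05 len=6 : 03 63 c5 96 1e e1
[2] 0x15->0x05 len=3 : b2 0b 7c
[3] 0x16->0x0b len=7 : 0b 7c 18 2c 3d 0b eb
[4] 0x0f->0x0c len=3 : 3d 0b eb
[5] 0x15->0x0f len=4 : b2 0b 7c 18
query mem[0x07]=0x7c, mem[0x02]=0x5d, mem[0x05]=0xb2, mem[0x0d]=0x0b

MEM[0x07,0x02,0x05,0x0d] = 7c 5d b2 0b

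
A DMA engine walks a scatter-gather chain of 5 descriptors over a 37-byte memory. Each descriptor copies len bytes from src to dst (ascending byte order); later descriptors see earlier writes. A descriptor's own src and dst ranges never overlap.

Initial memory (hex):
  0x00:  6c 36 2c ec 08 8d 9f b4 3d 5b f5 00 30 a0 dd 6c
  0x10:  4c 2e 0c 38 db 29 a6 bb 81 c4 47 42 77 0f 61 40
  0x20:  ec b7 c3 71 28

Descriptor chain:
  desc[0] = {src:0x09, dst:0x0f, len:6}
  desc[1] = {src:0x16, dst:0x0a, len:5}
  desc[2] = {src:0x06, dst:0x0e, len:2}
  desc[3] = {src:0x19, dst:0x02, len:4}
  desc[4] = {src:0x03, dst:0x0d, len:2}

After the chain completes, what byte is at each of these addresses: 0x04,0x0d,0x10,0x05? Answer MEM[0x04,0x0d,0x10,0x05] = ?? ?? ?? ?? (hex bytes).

  after D0: wrote 6B at 0x0f = 5bf50030a0dd
  after D1: wrote 5B at 0x0a = a6bb81c447
  after D2: wrote 2B at 0x0e = 9fb4
  after D3: wrote 4B at 0x02 = c4474277
  after D4: wrote 2B at 0x0d = 4742
query mem[0x04]=0x42, mem[0x0d]=0x47, mem[0x10]=0xf5, mem[0x05]=0x77

MEM[0x04,0x0d,0x10,0x05] = 42 47 f5 77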